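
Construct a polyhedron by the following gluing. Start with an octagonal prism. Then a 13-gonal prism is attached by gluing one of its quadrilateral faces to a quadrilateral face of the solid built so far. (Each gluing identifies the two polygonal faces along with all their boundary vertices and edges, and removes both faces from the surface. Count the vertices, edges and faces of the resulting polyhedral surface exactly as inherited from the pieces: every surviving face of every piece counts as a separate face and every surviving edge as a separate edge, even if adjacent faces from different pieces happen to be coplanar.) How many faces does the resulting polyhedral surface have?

An octagonal prism: V=16, E=24, F=10.
Attach a 13-gonal prism (V=26, E=39, F=15) along a 4-gon: merge 4 vertices and 4 edges, delete both glued faces → V=38, E=59, F=23.
Check: V − E + F = 38 − 59 + 23 = 2.

23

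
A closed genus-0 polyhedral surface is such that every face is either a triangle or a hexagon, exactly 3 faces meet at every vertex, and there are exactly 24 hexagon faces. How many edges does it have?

Let x be the number of triangles; then F = 24 + x.
Edge–face incidences: 2E = 6·24 + 3·x = 144 + 3x.
Every vertex has degree 3, so 3V = 2E.
Euler: V − E + F = 2 ⇒ (2E)/3 − E + (24 + x) = 2.
Multiply by 6: 2·(2E) − 3·(2E) + 6·(24 + x) = 12, i.e. 144 + 6x − (144 + 3x) = 12.
Collecting terms: 3x = 12, so x = 4.
Then 2E = 144 + 3·4 = 156, so E = 78, V = 2E/3 = 52, F = 24 + 4 = 28.

78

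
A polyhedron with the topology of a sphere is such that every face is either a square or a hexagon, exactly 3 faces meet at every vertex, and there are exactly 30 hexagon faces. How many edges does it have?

Let x be the number of squares; then F = 30 + x.
Edge–face incidences: 2E = 6·30 + 4·x = 180 + 4x.
Every vertex has degree 3, so 3V = 2E.
Euler: V − E + F = 2 ⇒ (2E)/3 − E + (30 + x) = 2.
Multiply by 6: 2·(2E) − 3·(2E) + 6·(30 + x) = 12, i.e. 180 + 6x − (180 + 4x) = 12.
Collecting terms: 2x = 12, so x = 6.
Then 2E = 180 + 4·6 = 204, so E = 102, V = 2E/3 = 68, F = 30 + 6 = 36.

102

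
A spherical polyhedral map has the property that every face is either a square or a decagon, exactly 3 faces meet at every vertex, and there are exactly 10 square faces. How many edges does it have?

Let x be the number of decagons; then F = 10 + x.
Edge–face incidences: 2E = 4·10 + 10·x = 40 + 10x.
Every vertex has degree 3, so 3V = 2E.
Euler: V − E + F = 2 ⇒ (2E)/3 − E + (10 + x) = 2.
Multiply by 6: 2·(2E) − 3·(2E) + 6·(10 + x) = 12, i.e. 60 + 6x − (40 + 10x) = 12.
Collecting terms: −4x + 20 = 12, so −4x = −8, so x = 2.
Then 2E = 40 + 10·2 = 60, so E = 30, V = 2E/3 = 20, F = 10 + 2 = 12.

30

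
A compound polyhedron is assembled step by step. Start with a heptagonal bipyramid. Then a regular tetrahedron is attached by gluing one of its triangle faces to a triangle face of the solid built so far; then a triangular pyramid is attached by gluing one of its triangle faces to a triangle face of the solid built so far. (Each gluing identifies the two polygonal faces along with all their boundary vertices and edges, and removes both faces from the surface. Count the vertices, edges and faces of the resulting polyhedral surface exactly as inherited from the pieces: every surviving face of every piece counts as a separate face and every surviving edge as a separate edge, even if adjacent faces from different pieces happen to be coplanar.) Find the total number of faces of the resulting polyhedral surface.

18

A heptagonal bipyramid: V=9, E=21, F=14.
Attach a regular tetrahedron (V=4, E=6, F=4) along a 3-gon: merge 3 vertices and 3 edges, delete both glued faces → V=10, E=24, F=16.
Attach a triangular pyramid (V=4, E=6, F=4) along a 3-gon: merge 3 vertices and 3 edges, delete both glued faces → V=11, E=27, F=18.
Check: V − E + F = 11 − 27 + 18 = 2.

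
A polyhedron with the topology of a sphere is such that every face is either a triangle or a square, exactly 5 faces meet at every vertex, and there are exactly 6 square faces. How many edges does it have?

60

Let x be the number of triangles; then F = 6 + x.
Edge–face incidences: 2E = 4·6 + 3·x = 24 + 3x.
Every vertex has degree 5, so 5V = 2E.
Euler: V − E + F = 2 ⇒ (2E)/5 − E + (6 + x) = 2.
Multiply by 10: 2·(2E) − 5·(2E) + 10·(6 + x) = 20, i.e. 60 + 10x − 3·(24 + 3x) = 20.
Collecting terms: x − 12 = 20, so x = 32.
Then 2E = 24 + 3·32 = 120, so E = 60, V = 2E/5 = 24, F = 6 + 32 = 38.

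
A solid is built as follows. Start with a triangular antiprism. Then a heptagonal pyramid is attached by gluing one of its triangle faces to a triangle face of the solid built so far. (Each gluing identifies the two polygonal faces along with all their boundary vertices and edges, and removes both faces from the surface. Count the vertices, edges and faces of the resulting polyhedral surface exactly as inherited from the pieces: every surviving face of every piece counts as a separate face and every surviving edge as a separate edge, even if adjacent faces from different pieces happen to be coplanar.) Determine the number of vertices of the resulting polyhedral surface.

11

A triangular antiprism: V=6, E=12, F=8.
Attach a heptagonal pyramid (V=8, E=14, F=8) along a 3-gon: merge 3 vertices and 3 edges, delete both glued faces → V=11, E=23, F=14.
Check: V − E + F = 11 − 23 + 14 = 2.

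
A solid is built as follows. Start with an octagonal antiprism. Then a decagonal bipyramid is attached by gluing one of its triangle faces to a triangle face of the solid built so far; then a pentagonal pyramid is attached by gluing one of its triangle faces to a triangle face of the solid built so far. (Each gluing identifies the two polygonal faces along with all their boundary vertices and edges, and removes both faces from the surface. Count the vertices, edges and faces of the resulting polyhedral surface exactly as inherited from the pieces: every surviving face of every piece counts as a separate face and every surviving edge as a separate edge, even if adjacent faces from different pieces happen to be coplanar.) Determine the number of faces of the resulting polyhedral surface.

An octagonal antiprism: V=16, E=32, F=18.
Attach a decagonal bipyramid (V=12, E=30, F=20) along a 3-gon: merge 3 vertices and 3 edges, delete both glued faces → V=25, E=59, F=36.
Attach a pentagonal pyramid (V=6, E=10, F=6) along a 3-gon: merge 3 vertices and 3 edges, delete both glued faces → V=28, E=66, F=40.
Check: V − E + F = 28 − 66 + 40 = 2.

40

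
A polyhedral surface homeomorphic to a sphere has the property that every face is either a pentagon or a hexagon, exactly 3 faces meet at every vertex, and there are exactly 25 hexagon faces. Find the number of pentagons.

Let x be the number of pentagons; then F = 25 + x.
Edge–face incidences: 2E = 6·25 + 5·x = 150 + 5x.
Every vertex has degree 3, so 3V = 2E.
Euler: V − E + F = 2 ⇒ (2E)/3 − E + (25 + x) = 2.
Multiply by 6: 2·(2E) − 3·(2E) + 6·(25 + x) = 12, i.e. 150 + 6x − (150 + 5x) = 12.
Collecting terms: x = 12.
Then 2E = 150 + 5·12 = 210, so E = 105, V = 2E/3 = 70, F = 25 + 12 = 37.

12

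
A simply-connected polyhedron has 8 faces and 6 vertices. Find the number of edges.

Here V − E + F = 2.
E = V + F − (2) = 6 + 8 − (2) = 12.

12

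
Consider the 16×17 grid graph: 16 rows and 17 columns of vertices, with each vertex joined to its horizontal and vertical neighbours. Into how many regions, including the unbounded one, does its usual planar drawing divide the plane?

241

The grid has V = 16·17 = 272 vertices and E = 16·16 + 17·15 = 511 edges.
F = 2 − V + E = 2 − 272 + 511 = 241.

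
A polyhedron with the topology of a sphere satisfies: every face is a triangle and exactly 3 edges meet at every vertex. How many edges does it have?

Each face has 3 edges and each edge borders two faces, so 2E = 3F.
Each vertex has degree 3, so 3V = 2E and hence V = 3F/3.
Euler: V − E + F = 2 ⇒ (3F/3) − (3F/2) + F = 2.
Multiply by 6: (6 − 9 + 6)F = 12, i.e. 3F = 12.
So F = 4, E = 3·4/2 = 6, V = 3·4/3 = 4.

6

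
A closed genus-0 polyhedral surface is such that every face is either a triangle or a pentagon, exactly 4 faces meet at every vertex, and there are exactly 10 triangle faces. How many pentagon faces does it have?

Let x be the number of pentagons; then F = 10 + x.
Edge–face incidences: 2E = 3·10 + 5·x = 30 + 5x.
Every vertex has degree 4, so 4V = 2E.
Euler: V − E + F = 2 ⇒ (2E)/4 − E + (10 + x) = 2.
Multiply by 8: 2·(2E) − 4·(2E) + 8·(10 + x) = 16, i.e. 80 + 8x − 2·(30 + 5x) = 16.
Collecting terms: −2x + 20 = 16, so −2x = −4, so x = 2.
Then 2E = 30 + 5·2 = 40, so E = 20, V = 2E/4 = 10, F = 10 + 2 = 12.

2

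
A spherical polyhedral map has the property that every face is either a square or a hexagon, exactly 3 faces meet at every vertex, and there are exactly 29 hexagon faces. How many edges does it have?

99

Let x be the number of squares; then F = 29 + x.
Edge–face incidences: 2E = 6·29 + 4·x = 174 + 4x.
Every vertex has degree 3, so 3V = 2E.
Euler: V − E + F = 2 ⇒ (2E)/3 − E + (29 + x) = 2.
Multiply by 6: 2·(2E) − 3·(2E) + 6·(29 + x) = 12, i.e. 174 + 6x − (174 + 4x) = 12.
Collecting terms: 2x = 12, so x = 6.
Then 2E = 174 + 4·6 = 198, so E = 99, V = 2E/3 = 66, F = 29 + 6 = 35.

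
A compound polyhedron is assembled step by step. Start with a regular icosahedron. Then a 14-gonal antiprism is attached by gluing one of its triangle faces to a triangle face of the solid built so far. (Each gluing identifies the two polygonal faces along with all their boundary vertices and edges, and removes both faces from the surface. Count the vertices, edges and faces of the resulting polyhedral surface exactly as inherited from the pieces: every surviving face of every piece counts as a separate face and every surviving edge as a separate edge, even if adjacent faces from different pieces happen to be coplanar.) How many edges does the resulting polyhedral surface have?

83

A regular icosahedron: V=12, E=30, F=20.
Attach a 14-gonal antiprism (V=28, E=56, F=30) along a 3-gon: merge 3 vertices and 3 edges, delete both glued faces → V=37, E=83, F=48.
Check: V − E + F = 37 − 83 + 48 = 2.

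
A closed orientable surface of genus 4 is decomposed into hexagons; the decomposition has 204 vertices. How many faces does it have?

105

χ = 2 − 2·4 = -6, and every face is a hexagon so 6F = 2E.
V − E + F = -6 with E = 6F/2 gives 204 − (6/2 − 1)·F = -6, so F = 105 and E = 315.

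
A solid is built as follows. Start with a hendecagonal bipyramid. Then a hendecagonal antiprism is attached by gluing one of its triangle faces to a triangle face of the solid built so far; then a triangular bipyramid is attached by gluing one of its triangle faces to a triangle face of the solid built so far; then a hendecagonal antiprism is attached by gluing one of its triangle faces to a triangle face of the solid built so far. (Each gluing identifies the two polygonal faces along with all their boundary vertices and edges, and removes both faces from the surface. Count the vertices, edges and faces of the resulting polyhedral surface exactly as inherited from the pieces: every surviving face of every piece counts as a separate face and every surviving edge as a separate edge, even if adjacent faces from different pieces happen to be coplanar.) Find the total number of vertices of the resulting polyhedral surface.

53

A hendecagonal bipyramid: V=13, E=33, F=22.
Attach a hendecagonal antiprism (V=22, E=44, F=24) along a 3-gon: merge 3 vertices and 3 edges, delete both glued faces → V=32, E=74, F=44.
Attach a triangular bipyramid (V=5, E=9, F=6) along a 3-gon: merge 3 vertices and 3 edges, delete both glued faces → V=34, E=80, F=48.
Attach a hendecagonal antiprism (V=22, E=44, F=24) along a 3-gon: merge 3 vertices and 3 edges, delete both glued faces → V=53, E=121, F=70.
Check: V − E + F = 53 − 121 + 70 = 2.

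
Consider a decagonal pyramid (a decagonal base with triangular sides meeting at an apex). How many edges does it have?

A pyramid on an n-gon base has one n-gon and n triangles: V = 10 + 1 = 11, E = 2·10 = 20, F = 10 + 1 = 11.

20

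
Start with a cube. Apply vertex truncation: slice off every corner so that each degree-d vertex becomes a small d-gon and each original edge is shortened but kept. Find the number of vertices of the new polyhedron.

24

The base solid has V = 8, E = 12, F = 6.
Truncation replaces each original edge-end by a new vertex, so V′ = 2E = 24.
Each original edge survives, and each old vertex of degree d contributes d new edges; summing degrees gives Σd = 2E, so E′ = E + 2E = 3E = 36.
Each original face survives and each original vertex becomes one new face: F′ = F + V = 14.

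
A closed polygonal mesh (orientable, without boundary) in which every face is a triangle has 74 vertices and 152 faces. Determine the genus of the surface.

Every face is a triangle, so 2E = 3·152 = 456, giving E = 228.
χ = V − E + F = 74 − 228 + 152 = -2.
For a closed orientable surface χ = 2 − 2g, so g = (2 − (-2))/2 = 2.

2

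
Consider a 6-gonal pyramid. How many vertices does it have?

7

A pyramid on an n-gon base has one n-gon and n triangles: V = 6 + 1 = 7, E = 2·6 = 12, F = 6 + 1 = 7.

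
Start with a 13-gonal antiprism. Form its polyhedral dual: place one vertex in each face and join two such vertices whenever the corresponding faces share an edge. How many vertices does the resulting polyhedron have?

28

The base solid has V = 26, E = 52, F = 28.
The dual swaps V and F and preserves E: V′ = F = 28, E′ = E = 52, F′ = V = 26.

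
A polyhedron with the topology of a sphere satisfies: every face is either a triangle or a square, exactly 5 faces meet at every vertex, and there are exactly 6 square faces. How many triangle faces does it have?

Let x be the number of triangles; then F = 6 + x.
Edge–face incidences: 2E = 4·6 + 3·x = 24 + 3x.
Every vertex has degree 5, so 5V = 2E.
Euler: V − E + F = 2 ⇒ (2E)/5 − E + (6 + x) = 2.
Multiply by 10: 2·(2E) − 5·(2E) + 10·(6 + x) = 20, i.e. 60 + 10x − 3·(24 + 3x) = 20.
Collecting terms: x − 12 = 20, so x = 32.
Then 2E = 24 + 3·32 = 120, so E = 60, V = 2E/5 = 24, F = 6 + 32 = 38.

32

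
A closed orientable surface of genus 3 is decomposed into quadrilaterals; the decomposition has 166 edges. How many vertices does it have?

χ = 2 − 2·3 = -4, and every face is a square so 4F = 2E.
F = 2E/4 = 83. Then V = -4 + E − F = -4 + 166 − 83 = 79.

79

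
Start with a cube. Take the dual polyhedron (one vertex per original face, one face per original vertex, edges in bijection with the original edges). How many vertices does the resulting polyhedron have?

6

The base solid has V = 8, E = 12, F = 6.
The dual swaps V and F and preserves E: V′ = F = 6, E′ = E = 12, F′ = V = 8.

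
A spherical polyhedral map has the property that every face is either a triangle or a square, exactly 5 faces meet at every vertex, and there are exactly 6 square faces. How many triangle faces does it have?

32

Let x be the number of triangles; then F = 6 + x.
Edge–face incidences: 2E = 4·6 + 3·x = 24 + 3x.
Every vertex has degree 5, so 5V = 2E.
Euler: V − E + F = 2 ⇒ (2E)/5 − E + (6 + x) = 2.
Multiply by 10: 2·(2E) − 5·(2E) + 10·(6 + x) = 20, i.e. 60 + 10x − 3·(24 + 3x) = 20.
Collecting terms: x − 12 = 20, so x = 32.
Then 2E = 24 + 3·32 = 120, so E = 60, V = 2E/5 = 24, F = 6 + 32 = 38.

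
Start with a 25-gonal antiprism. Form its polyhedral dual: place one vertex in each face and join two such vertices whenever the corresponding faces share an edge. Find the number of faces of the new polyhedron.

50

The base solid has V = 50, E = 100, F = 52.
The dual swaps V and F and preserves E: V′ = F = 52, E′ = E = 100, F′ = V = 50.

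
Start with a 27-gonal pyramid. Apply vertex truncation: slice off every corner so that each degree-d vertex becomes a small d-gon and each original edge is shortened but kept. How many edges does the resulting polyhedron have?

162

The base solid has V = 28, E = 54, F = 28.
Truncation replaces each original edge-end by a new vertex, so V′ = 2E = 108.
Each original edge survives, and each old vertex of degree d contributes d new edges; summing degrees gives Σd = 2E, so E′ = E + 2E = 3E = 162.
Each original face survives and each original vertex becomes one new face: F′ = F + V = 56.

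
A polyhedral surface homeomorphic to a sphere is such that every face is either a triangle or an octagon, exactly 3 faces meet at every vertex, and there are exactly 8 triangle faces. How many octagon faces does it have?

6

Let x be the number of octagons; then F = 8 + x.
Edge–face incidences: 2E = 3·8 + 8·x = 24 + 8x.
Every vertex has degree 3, so 3V = 2E.
Euler: V − E + F = 2 ⇒ (2E)/3 − E + (8 + x) = 2.
Multiply by 6: 2·(2E) − 3·(2E) + 6·(8 + x) = 12, i.e. 48 + 6x − (24 + 8x) = 12.
Collecting terms: −2x + 24 = 12, so −2x = −12, so x = 6.
Then 2E = 24 + 8·6 = 72, so E = 36, V = 2E/3 = 24, F = 8 + 6 = 14.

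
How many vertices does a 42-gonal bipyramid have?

44

A bipyramid over an n-gon has 2n triangular faces and n + 2 vertices: V = 42 + 2 = 44, E = 3·42 = 126, F = 2·42 = 84.
Check: V − E + F = 44 − 126 + 84 = 2.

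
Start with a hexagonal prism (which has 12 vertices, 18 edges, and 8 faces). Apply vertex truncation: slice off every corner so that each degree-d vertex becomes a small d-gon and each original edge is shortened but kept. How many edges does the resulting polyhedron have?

54

Truncation replaces each original edge-end by a new vertex, so V′ = 2E = 36.
Each original edge survives, and each old vertex of degree d contributes d new edges; summing degrees gives Σd = 2E, so E′ = E + 2E = 3E = 54.
Each original face survives and each original vertex becomes one new face: F′ = F + V = 20.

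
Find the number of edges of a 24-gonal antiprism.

96

An antiprism on an n-gon has two n-gon caps and 2n triangles: V = 2·24 = 48, E = 4·24 = 96, F = 2·24 + 2 = 50.
Check: V − E + F = 48 − 96 + 50 = 2.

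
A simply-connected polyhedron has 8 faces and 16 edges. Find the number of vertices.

10

Here V − E + F = 2.
V = 2 + E − F = 2 + 16 − 8 = 10.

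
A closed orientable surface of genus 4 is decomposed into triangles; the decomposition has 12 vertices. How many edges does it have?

54

χ = 2 − 2·4 = -6, and every face is a triangle so 3F = 2E.
V − E + F = -6 with E = 3F/2 gives 12 − (3/2 − 1)·F = -6, so F = 36 and E = 54.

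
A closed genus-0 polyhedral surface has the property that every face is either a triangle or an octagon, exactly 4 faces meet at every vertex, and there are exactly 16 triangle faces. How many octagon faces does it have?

Let x be the number of octagons; then F = 16 + x.
Edge–face incidences: 2E = 3·16 + 8·x = 48 + 8x.
Every vertex has degree 4, so 4V = 2E.
Euler: V − E + F = 2 ⇒ (2E)/4 − E + (16 + x) = 2.
Multiply by 8: 2·(2E) − 4·(2E) + 8·(16 + x) = 16, i.e. 128 + 8x − 2·(48 + 8x) = 16.
Collecting terms: −8x + 32 = 16, so −8x = −16, so x = 2.
Then 2E = 48 + 8·2 = 64, so E = 32, V = 2E/4 = 16, F = 16 + 2 = 18.

2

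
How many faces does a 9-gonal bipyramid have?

A bipyramid over an n-gon has 2n triangular faces and n + 2 vertices: V = 9 + 2 = 11, E = 3·9 = 27, F = 2·9 = 18.

18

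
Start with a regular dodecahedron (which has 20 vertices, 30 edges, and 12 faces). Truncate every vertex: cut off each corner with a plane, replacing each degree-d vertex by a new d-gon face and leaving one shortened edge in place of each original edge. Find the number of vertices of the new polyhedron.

Truncation replaces each original edge-end by a new vertex, so V′ = 2E = 60.
Each original edge survives, and each old vertex of degree d contributes d new edges; summing degrees gives Σd = 2E, so E′ = E + 2E = 3E = 90.
Each original face survives and each original vertex becomes one new face: F′ = F + V = 32.

60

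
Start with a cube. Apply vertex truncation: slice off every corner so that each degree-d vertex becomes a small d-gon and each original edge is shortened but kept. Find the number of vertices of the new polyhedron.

24

The base solid has V = 8, E = 12, F = 6.
Truncation replaces each original edge-end by a new vertex, so V′ = 2E = 24.
Each original edge survives, and each old vertex of degree d contributes d new edges; summing degrees gives Σd = 2E, so E′ = E + 2E = 3E = 36.
Each original face survives and each original vertex becomes one new face: F′ = F + V = 14.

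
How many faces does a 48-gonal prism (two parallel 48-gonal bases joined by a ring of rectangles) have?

A prism on an n-gon has two n-gon bases and n rectangular sides: V = 2·48 = 96, E = 3·48 = 144, F = 48 + 2 = 50.

50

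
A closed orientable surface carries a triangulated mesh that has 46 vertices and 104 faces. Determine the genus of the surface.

Every face is a triangle, so 2E = 3·104 = 312, giving E = 156.
χ = V − E + F = 46 − 156 + 104 = -6.
For a closed orientable surface χ = 2 − 2g, so g = (2 − (-6))/2 = 4.

4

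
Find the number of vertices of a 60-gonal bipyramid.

62

A bipyramid over an n-gon has 2n triangular faces and n + 2 vertices: V = 60 + 2 = 62, E = 3·60 = 180, F = 2·60 = 120.
Check: V − E + F = 62 − 180 + 120 = 2.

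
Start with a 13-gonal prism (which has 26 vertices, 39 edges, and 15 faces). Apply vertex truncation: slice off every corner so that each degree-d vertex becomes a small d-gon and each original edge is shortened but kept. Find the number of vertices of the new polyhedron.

Truncation replaces each original edge-end by a new vertex, so V′ = 2E = 78.
Each original edge survives, and each old vertex of degree d contributes d new edges; summing degrees gives Σd = 2E, so E′ = E + 2E = 3E = 117.
Each original face survives and each original vertex becomes one new face: F′ = F + V = 41.

78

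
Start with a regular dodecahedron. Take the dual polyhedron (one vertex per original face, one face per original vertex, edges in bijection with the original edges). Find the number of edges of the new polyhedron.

30

The base solid has V = 20, E = 30, F = 12.
The dual swaps V and F and preserves E: V′ = F = 12, E′ = E = 30, F′ = V = 20.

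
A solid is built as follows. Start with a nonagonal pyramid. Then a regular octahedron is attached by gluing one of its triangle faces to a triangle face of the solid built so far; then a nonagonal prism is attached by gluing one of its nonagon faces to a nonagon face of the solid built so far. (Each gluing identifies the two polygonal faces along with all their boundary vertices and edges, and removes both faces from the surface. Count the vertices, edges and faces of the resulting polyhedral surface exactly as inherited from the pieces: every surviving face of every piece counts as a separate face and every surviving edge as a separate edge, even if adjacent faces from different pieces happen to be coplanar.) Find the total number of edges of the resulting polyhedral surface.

A nonagonal pyramid: V=10, E=18, F=10.
Attach a regular octahedron (V=6, E=12, F=8) along a 3-gon: merge 3 vertices and 3 edges, delete both glued faces → V=13, E=27, F=16.
Attach a nonagonal prism (V=18, E=27, F=11) along a 9-gon: merge 9 vertices and 9 edges, delete both glued faces → V=22, E=45, F=25.
Check: V − E + F = 22 − 45 + 25 = 2.

45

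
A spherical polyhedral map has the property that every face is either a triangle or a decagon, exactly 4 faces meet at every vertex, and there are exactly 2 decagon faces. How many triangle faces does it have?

20

Let x be the number of triangles; then F = 2 + x.
Edge–face incidences: 2E = 10·2 + 3·x = 20 + 3x.
Every vertex has degree 4, so 4V = 2E.
Euler: V − E + F = 2 ⇒ (2E)/4 − E + (2 + x) = 2.
Multiply by 8: 2·(2E) − 4·(2E) + 8·(2 + x) = 16, i.e. 16 + 8x − 2·(20 + 3x) = 16.
Collecting terms: 2x − 24 = 16, so 2x = 40, so x = 20.
Then 2E = 20 + 3·20 = 80, so E = 40, V = 2E/4 = 20, F = 2 + 20 = 22.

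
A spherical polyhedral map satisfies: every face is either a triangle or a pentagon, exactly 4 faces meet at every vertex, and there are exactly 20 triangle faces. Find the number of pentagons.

12

Let x be the number of pentagons; then F = 20 + x.
Edge–face incidences: 2E = 3·20 + 5·x = 60 + 5x.
Every vertex has degree 4, so 4V = 2E.
Euler: V − E + F = 2 ⇒ (2E)/4 − E + (20 + x) = 2.
Multiply by 8: 2·(2E) − 4·(2E) + 8·(20 + x) = 16, i.e. 160 + 8x − 2·(60 + 5x) = 16.
Collecting terms: −2x + 40 = 16, so −2x = −24, so x = 12.
Then 2E = 60 + 5·12 = 120, so E = 60, V = 2E/4 = 30, F = 20 + 12 = 32.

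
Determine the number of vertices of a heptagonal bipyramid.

A bipyramid over an n-gon has 2n triangular faces and n + 2 vertices: V = 7 + 2 = 9, E = 3·7 = 21, F = 2·7 = 14.
Check: V − E + F = 9 − 21 + 14 = 2.

9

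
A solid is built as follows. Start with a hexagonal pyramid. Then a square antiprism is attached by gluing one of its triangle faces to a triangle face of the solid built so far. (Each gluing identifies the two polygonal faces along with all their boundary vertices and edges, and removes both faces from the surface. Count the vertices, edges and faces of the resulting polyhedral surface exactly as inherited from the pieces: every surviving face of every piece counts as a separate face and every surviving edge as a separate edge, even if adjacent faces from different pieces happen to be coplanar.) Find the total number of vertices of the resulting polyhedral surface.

12

A hexagonal pyramid: V=7, E=12, F=7.
Attach a square antiprism (V=8, E=16, F=10) along a 3-gon: merge 3 vertices and 3 edges, delete both glued faces → V=12, E=25, F=15.
Check: V − E + F = 12 − 25 + 15 = 2.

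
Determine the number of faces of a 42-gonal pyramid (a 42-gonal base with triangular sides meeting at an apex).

A pyramid on an n-gon base has one n-gon and n triangles: V = 42 + 1 = 43, E = 2·42 = 84, F = 42 + 1 = 43.
Check: V − E + F = 43 − 84 + 43 = 2.

43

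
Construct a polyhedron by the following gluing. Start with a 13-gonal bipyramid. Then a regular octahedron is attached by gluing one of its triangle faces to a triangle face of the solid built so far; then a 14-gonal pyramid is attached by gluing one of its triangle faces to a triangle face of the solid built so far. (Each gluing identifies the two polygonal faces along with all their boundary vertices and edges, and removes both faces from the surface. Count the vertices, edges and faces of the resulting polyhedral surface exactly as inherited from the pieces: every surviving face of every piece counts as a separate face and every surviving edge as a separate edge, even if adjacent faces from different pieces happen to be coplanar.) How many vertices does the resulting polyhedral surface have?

A 13-gonal bipyramid: V=15, E=39, F=26.
Attach a regular octahedron (V=6, E=12, F=8) along a 3-gon: merge 3 vertices and 3 edges, delete both glued faces → V=18, E=48, F=32.
Attach a 14-gonal pyramid (V=15, E=28, F=15) along a 3-gon: merge 3 vertices and 3 edges, delete both glued faces → V=30, E=73, F=45.
Check: V − E + F = 30 − 73 + 45 = 2.

30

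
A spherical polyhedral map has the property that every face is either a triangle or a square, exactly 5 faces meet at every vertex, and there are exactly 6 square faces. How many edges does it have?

60

Let x be the number of triangles; then F = 6 + x.
Edge–face incidences: 2E = 4·6 + 3·x = 24 + 3x.
Every vertex has degree 5, so 5V = 2E.
Euler: V − E + F = 2 ⇒ (2E)/5 − E + (6 + x) = 2.
Multiply by 10: 2·(2E) − 5·(2E) + 10·(6 + x) = 20, i.e. 60 + 10x − 3·(24 + 3x) = 20.
Collecting terms: x − 12 = 20, so x = 32.
Then 2E = 24 + 3·32 = 120, so E = 60, V = 2E/5 = 24, F = 6 + 32 = 38.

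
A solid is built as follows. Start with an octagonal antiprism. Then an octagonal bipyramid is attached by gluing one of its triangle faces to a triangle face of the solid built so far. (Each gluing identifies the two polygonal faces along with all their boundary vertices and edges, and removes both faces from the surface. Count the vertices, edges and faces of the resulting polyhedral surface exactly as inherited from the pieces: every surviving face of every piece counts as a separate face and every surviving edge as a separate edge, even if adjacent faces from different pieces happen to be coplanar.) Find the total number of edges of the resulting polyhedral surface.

53

An octagonal antiprism: V=16, E=32, F=18.
Attach an octagonal bipyramid (V=10, E=24, F=16) along a 3-gon: merge 3 vertices and 3 edges, delete both glued faces → V=23, E=53, F=32.
Check: V − E + F = 23 − 53 + 32 = 2.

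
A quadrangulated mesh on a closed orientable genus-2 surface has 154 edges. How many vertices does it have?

75

χ = 2 − 2·2 = -2, and every face is a square so 4F = 2E.
F = 2E/4 = 77. Then V = -2 + E − F = -2 + 154 − 77 = 75.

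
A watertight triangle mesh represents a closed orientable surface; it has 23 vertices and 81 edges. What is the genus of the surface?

3

Every face is a triangle and each edge borders two faces, so 3F = 2·81, giving F = 54.
χ = V − E + F = 23 − 81 + 54 = -4.
For a closed orientable surface χ = 2 − 2g, so g = (2 − (-4))/2 = 3.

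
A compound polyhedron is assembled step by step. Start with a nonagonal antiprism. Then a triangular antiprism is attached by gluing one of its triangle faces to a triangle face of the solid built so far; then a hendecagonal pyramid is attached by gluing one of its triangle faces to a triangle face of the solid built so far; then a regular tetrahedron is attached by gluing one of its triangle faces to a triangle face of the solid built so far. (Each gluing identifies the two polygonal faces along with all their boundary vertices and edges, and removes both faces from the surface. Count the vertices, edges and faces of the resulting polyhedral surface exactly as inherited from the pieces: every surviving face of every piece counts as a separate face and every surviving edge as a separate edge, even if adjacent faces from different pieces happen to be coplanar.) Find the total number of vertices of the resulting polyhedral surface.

31

A nonagonal antiprism: V=18, E=36, F=20.
Attach a triangular antiprism (V=6, E=12, F=8) along a 3-gon: merge 3 vertices and 3 edges, delete both glued faces → V=21, E=45, F=26.
Attach a hendecagonal pyramid (V=12, E=22, F=12) along a 3-gon: merge 3 vertices and 3 edges, delete both glued faces → V=30, E=64, F=36.
Attach a regular tetrahedron (V=4, E=6, F=4) along a 3-gon: merge 3 vertices and 3 edges, delete both glued faces → V=31, E=67, F=38.
Check: V − E + F = 31 − 67 + 38 = 2.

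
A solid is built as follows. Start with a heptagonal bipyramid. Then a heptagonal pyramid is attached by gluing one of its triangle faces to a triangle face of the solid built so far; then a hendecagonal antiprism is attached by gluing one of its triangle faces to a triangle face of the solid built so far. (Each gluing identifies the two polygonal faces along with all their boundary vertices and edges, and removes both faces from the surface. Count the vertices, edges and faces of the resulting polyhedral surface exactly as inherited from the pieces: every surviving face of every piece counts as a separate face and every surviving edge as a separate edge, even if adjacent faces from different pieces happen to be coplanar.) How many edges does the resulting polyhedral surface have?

A heptagonal bipyramid: V=9, E=21, F=14.
Attach a heptagonal pyramid (V=8, E=14, F=8) along a 3-gon: merge 3 vertices and 3 edges, delete both glued faces → V=14, E=32, F=20.
Attach a hendecagonal antiprism (V=22, E=44, F=24) along a 3-gon: merge 3 vertices and 3 edges, delete both glued faces → V=33, E=73, F=42.
Check: V − E + F = 33 − 73 + 42 = 2.

73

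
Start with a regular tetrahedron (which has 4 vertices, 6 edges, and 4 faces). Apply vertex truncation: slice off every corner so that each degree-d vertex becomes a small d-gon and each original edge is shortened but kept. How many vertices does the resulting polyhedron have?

12

Truncation replaces each original edge-end by a new vertex, so V′ = 2E = 12.
Each original edge survives, and each old vertex of degree d contributes d new edges; summing degrees gives Σd = 2E, so E′ = E + 2E = 3E = 18.
Each original face survives and each original vertex becomes one new face: F′ = F + V = 8.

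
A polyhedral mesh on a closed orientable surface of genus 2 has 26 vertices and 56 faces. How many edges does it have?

For a closed orientable surface of genus 2, χ = 2 − 2·2 = -2.
E = V + F − (-2) = 26 + 56 − (-2) = 84.

84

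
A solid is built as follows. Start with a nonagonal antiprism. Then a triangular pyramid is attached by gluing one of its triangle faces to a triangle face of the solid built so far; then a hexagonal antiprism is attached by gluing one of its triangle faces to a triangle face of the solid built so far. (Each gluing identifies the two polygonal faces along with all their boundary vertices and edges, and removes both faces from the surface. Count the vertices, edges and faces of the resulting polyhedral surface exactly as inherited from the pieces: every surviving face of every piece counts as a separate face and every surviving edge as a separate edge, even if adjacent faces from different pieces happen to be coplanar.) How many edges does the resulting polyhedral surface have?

60

A nonagonal antiprism: V=18, E=36, F=20.
Attach a triangular pyramid (V=4, E=6, F=4) along a 3-gon: merge 3 vertices and 3 edges, delete both glued faces → V=19, E=39, F=22.
Attach a hexagonal antiprism (V=12, E=24, F=14) along a 3-gon: merge 3 vertices and 3 edges, delete both glued faces → V=28, E=60, F=34.
Check: V − E + F = 28 − 60 + 34 = 2.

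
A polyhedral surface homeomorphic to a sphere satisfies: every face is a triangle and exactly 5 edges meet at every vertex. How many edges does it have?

30

Each face has 3 edges and each edge borders two faces, so 2E = 3F.
Each vertex has degree 5, so 5V = 2E and hence V = 3F/5.
Euler: V − E + F = 2 ⇒ (3F/5) − (3F/2) + F = 2.
Multiply by 10: (6 − 15 + 10)F = 20, i.e. 1F = 20.
So F = 20, E = 3·20/2 = 30, V = 3·20/5 = 12.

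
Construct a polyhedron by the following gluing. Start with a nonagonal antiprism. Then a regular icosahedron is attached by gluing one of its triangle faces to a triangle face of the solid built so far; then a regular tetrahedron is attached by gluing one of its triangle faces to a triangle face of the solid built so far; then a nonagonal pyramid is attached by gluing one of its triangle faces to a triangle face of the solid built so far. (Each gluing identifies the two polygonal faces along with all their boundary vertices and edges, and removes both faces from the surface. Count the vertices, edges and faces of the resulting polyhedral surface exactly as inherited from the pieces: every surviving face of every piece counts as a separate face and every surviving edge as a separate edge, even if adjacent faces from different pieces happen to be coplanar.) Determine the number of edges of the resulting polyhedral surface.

A nonagonal antiprism: V=18, E=36, F=20.
Attach a regular icosahedron (V=12, E=30, F=20) along a 3-gon: merge 3 vertices and 3 edges, delete both glued faces → V=27, E=63, F=38.
Attach a regular tetrahedron (V=4, E=6, F=4) along a 3-gon: merge 3 vertices and 3 edges, delete both glued faces → V=28, E=66, F=40.
Attach a nonagonal pyramid (V=10, E=18, F=10) along a 3-gon: merge 3 vertices and 3 edges, delete both glued faces → V=35, E=81, F=48.
Check: V − E + F = 35 − 81 + 48 = 2.

81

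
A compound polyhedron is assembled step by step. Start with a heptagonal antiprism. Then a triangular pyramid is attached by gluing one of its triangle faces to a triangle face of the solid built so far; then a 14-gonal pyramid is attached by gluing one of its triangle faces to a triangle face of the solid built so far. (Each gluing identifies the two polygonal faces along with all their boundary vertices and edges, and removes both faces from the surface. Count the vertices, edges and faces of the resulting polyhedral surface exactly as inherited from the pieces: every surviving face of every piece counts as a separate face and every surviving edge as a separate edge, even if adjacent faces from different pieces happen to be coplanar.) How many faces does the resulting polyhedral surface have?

A heptagonal antiprism: V=14, E=28, F=16.
Attach a triangular pyramid (V=4, E=6, F=4) along a 3-gon: merge 3 vertices and 3 edges, delete both glued faces → V=15, E=31, F=18.
Attach a 14-gonal pyramid (V=15, E=28, F=15) along a 3-gon: merge 3 vertices and 3 edges, delete both glued faces → V=27, E=56, F=31.
Check: V − E + F = 27 − 56 + 31 = 2.

31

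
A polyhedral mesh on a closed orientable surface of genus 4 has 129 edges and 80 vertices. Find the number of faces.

43

For a closed orientable surface of genus 4, χ = 2 − 2·4 = -6.
F = -6 − V + E = -6 − 80 + 129 = 43.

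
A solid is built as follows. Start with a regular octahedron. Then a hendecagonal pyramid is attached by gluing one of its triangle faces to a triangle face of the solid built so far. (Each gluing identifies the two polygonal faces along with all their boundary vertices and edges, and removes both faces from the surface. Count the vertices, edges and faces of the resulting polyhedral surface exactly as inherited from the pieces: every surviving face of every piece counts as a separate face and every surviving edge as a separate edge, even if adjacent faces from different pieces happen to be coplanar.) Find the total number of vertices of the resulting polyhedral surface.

A regular octahedron: V=6, E=12, F=8.
Attach a hendecagonal pyramid (V=12, E=22, F=12) along a 3-gon: merge 3 vertices and 3 edges, delete both glued faces → V=15, E=31, F=18.
Check: V − E + F = 15 − 31 + 18 = 2.

15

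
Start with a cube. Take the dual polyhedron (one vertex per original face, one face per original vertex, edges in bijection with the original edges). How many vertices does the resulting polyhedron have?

6

The base solid has V = 8, E = 12, F = 6.
The dual swaps V and F and preserves E: V′ = F = 6, E′ = E = 12, F′ = V = 8.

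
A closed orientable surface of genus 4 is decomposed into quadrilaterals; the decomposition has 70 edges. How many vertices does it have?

χ = 2 − 2·4 = -6, and every face is a square so 4F = 2E.
F = 2E/4 = 35. Then V = -6 + E − F = -6 + 70 − 35 = 29.

29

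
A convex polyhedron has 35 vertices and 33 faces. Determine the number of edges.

66

Here V − E + F = 2.
E = V + F − (2) = 35 + 33 − (2) = 66.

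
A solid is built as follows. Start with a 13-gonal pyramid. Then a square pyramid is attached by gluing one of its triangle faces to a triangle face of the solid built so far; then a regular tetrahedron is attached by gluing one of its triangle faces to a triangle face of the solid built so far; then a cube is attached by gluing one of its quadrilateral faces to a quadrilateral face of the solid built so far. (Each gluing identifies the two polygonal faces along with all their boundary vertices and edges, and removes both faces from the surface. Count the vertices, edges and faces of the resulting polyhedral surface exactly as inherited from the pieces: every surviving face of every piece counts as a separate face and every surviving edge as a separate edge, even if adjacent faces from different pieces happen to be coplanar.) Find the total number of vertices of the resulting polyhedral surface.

A 13-gonal pyramid: V=14, E=26, F=14.
Attach a square pyramid (V=5, E=8, F=5) along a 3-gon: merge 3 vertices and 3 edges, delete both glued faces → V=16, E=31, F=17.
Attach a regular tetrahedron (V=4, E=6, F=4) along a 3-gon: merge 3 vertices and 3 edges, delete both glued faces → V=17, E=34, F=19.
Attach a cube (V=8, E=12, F=6) along a 4-gon: merge 4 vertices and 4 edges, delete both glued faces → V=21, E=42, F=23.
Check: V − E + F = 21 − 42 + 23 = 2.

21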